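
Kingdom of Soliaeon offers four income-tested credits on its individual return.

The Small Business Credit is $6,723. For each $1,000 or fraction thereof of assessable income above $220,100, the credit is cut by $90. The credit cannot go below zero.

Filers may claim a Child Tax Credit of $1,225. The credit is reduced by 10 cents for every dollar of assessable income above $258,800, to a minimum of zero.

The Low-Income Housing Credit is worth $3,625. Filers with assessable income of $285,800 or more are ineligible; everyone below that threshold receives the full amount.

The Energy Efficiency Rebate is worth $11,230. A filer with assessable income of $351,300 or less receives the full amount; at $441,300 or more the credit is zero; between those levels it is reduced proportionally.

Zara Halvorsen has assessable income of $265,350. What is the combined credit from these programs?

Small Business Credit: income exceeds $220,100 by $45,250, which is 46 full-or-partial $1,000 increments; reduction = 46 × $90 = $4,140, leaving $2,583.
Child Tax Credit: 10% of the $6,550 excess over $258,800 is $655; credit = $1,225 − $655 = $570.
Low-Income Housing Credit: $265,350 is below the $285,800 cutoff, so the full $3,625 applies.
Energy Efficiency Rebate: $265,350 is at or below the $351,300 threshold, so the full $11,230 applies.
Total: $2,583 + $570 + $3,625 + $11,230 = $18,008.

$18,008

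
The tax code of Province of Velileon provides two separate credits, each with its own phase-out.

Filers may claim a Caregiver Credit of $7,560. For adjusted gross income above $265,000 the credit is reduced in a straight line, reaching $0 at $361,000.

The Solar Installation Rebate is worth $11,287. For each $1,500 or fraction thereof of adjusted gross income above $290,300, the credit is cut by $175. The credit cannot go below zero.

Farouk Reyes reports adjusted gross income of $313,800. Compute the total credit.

$12,204

Caregiver Credit: $313,800 is $48,800 into a $96,000 phase-out range, leaving 47,200/96,000 of the credit: $7,560 × 47,200/96,000 = $3,717.
Solar Installation Rebate: income exceeds $290,300 by $23,500, which is 16 full-or-partial $1,500 increments; reduction = 16 × $175 = $2,800, leaving $8,487.
Total: $3,717 + $8,487 = $12,204.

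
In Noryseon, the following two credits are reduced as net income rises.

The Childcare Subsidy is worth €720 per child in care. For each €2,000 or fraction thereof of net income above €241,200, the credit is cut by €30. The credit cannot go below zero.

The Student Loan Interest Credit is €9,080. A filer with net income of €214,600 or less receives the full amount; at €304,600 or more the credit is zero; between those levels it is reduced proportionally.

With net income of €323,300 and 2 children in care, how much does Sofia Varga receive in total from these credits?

Childcare Subsidy: base = 2 × €720 = €1,440. income exceeds €241,200 by €82,100, which is 42 full-or-partial €2,000 increments; reduction = 42 × €30 = €1,260, leaving €180.
Student Loan Interest Credit: €323,300 is at or above €304,600, so the credit is €0.
Total: €180 + €0 = €180.

€180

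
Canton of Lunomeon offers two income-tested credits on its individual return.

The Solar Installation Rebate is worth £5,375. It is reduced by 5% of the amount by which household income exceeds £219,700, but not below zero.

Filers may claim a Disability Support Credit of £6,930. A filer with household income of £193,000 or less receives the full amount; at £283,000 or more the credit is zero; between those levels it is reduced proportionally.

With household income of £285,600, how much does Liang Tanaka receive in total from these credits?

£2,080

Solar Installation Rebate: 5% of the £65,900 excess over £219,700 is £3,295; credit = £5,375 − £3,295 = £2,080.
Disability Support Credit: £285,600 is at or above £283,000, so the credit is £0.
Total: £2,080 + £0 = £2,080.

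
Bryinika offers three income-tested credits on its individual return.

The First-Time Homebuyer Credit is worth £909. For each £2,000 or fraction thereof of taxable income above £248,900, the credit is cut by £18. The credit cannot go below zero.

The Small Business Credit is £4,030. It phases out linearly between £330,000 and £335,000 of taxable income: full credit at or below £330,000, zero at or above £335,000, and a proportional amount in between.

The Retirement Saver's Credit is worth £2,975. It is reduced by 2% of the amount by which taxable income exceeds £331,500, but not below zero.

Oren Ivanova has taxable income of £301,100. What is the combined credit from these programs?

£7,428

First-Time Homebuyer Credit: income exceeds £248,900 by £52,200, which is 27 full-or-partial £2,000 increments; reduction = 27 × £18 = £486, leaving £423.
Small Business Credit: £301,100 is at or below the £330,000 threshold, so the full £4,030 applies.
Retirement Saver's Credit: £301,100 is at or below the £331,500 threshold, so the full £2,975 applies.
Total: £423 + £4,030 + £2,975 = £7,428.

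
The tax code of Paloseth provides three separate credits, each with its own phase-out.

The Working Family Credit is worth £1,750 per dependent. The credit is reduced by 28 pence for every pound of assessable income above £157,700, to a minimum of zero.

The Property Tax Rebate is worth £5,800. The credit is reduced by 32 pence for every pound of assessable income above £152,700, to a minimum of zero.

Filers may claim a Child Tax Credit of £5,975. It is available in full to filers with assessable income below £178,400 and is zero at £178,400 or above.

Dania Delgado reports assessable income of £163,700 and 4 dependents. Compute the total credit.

Working Family Credit: base = 4 × £1,750 = £7,000. 28% of the £6,000 excess over £157,700 is £1,680; credit = £7,000 − £1,680 = £5,320.
Property Tax Rebate: 32% of the £11,000 excess over £152,700 is £3,520; credit = £5,800 − £3,520 = £2,280.
Child Tax Credit: £163,700 is below the £178,400 cutoff, so the full £5,975 applies.
Total: £5,320 + £2,280 + £5,975 = £13,575.

£13,575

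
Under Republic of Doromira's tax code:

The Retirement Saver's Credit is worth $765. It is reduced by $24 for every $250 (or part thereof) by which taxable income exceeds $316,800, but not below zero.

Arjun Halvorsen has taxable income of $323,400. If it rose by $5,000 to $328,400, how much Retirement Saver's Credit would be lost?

$117

At $323,400 — income exceeds $316,800 by $6,600, which is 27 full-or-partial $250 increments; reduction = 27 × $24 = $648, leaving $117.
At $328,400 — income exceeds $316,800 by $11,600 → 47 increments × $24 = $1,128 ≥ base, so the credit is $0.
Lost: $117 − $0 = $117.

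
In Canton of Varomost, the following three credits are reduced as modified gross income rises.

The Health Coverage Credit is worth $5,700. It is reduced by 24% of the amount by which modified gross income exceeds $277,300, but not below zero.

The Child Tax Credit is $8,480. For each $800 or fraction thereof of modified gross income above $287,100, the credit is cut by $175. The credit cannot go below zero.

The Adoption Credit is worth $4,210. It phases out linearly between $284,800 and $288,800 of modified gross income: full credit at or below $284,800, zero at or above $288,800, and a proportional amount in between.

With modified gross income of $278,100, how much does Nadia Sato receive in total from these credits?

Health Coverage Credit: 24% of the $800 excess over $277,300 is $192; credit = $5,700 − $192 = $5,508.
Child Tax Credit: $278,100 is at or below the $287,100 threshold, so the full $8,480 applies.
Adoption Credit: $278,100 is at or below the $284,800 threshold, so the full $4,210 applies.
Total: $5,508 + $8,480 + $4,210 = $18,198.

$18,198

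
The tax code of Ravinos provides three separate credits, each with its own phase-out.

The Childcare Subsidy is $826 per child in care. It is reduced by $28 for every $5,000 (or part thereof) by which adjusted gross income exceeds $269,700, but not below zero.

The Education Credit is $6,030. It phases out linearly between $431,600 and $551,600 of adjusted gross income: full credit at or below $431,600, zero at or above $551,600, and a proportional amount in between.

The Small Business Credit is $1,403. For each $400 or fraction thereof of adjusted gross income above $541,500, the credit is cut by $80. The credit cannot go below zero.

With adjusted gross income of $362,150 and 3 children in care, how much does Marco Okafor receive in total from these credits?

Childcare Subsidy: base = 3 × $826 = $2,478. income exceeds $269,700 by $92,450, which is 19 full-or-partial $5,000 increments; reduction = 19 × $28 = $532, leaving $1,946.
Education Credit: $362,150 is at or below the $431,600 threshold, so the full $6,030 applies.
Small Business Credit: $362,150 is at or below the $541,500 threshold, so the full $1,403 applies.
Total: $1,946 + $6,030 + $1,403 = $9,379.

$9,379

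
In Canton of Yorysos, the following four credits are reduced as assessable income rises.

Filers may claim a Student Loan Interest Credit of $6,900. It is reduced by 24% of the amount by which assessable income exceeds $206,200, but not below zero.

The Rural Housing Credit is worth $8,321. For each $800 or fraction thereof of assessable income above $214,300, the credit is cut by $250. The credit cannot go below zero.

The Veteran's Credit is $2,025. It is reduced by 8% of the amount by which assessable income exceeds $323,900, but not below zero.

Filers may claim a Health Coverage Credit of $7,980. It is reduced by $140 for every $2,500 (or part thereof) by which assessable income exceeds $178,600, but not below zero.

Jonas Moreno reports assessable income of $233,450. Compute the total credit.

Student Loan Interest Credit: 24% of the $27,250 excess over $206,200 is $6,540; credit = $6,900 − $6,540 = $360.
Rural Housing Credit: income exceeds $214,300 by $19,150, which is 24 full-or-partial $800 increments; reduction = 24 × $250 = $6,000, leaving $2,321.
Veteran's Credit: $233,450 is at or below the $323,900 threshold, so the full $2,025 applies.
Health Coverage Credit: income exceeds $178,600 by $54,850, which is 22 full-or-partial $2,500 increments; reduction = 22 × $140 = $3,080, leaving $4,900.
Total: $360 + $2,321 + $2,025 + $4,900 = $9,606.

$9,606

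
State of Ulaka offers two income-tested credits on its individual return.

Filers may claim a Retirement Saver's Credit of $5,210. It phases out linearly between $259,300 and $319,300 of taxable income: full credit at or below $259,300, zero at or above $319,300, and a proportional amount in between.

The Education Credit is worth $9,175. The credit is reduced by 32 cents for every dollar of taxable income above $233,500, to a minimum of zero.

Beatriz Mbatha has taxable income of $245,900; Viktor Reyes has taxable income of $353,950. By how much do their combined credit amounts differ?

$10,417

Beatriz ($245,900): Retirement Saver's Credit: $245,900 is at or below the $259,300 threshold, so the full $5,210 applies. Education Credit: 32% of the $12,400 excess over $233,500 is $3,968; credit = $9,175 − $3,968 = $5,207. total $5,210 + $5,207 = $10,417
Viktor ($353,950): Retirement Saver's Credit: $353,950 is at or above $319,300, so the credit is $0. Education Credit: 32% of the $120,450 excess over $233,500 is $38,544 ≥ base, so the credit is $0. total $0 + $0 = $0
Difference: |$10,417 − $0| = $10,417.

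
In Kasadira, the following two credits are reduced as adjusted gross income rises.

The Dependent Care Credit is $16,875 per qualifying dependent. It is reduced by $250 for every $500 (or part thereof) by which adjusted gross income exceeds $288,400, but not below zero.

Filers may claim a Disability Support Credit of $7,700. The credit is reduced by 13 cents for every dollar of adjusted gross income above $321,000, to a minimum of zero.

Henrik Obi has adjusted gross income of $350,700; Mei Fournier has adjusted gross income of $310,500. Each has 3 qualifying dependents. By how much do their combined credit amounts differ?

$23,861

Henrik ($350,700): Dependent Care Credit: base = 3 × $16,875 = $50,625. income exceeds $288,400 by $62,300, which is 125 full-or-partial $500 increments; reduction = 125 × $250 = $31,250, leaving $19,375. Disability Support Credit: 13% of the $29,700 excess over $321,000 is $3,861; credit = $7,700 − $3,861 = $3,839. total $19,375 + $3,839 = $23,214
Mei ($310,500): Dependent Care Credit: base = 3 × $16,875 = $50,625. income exceeds $288,400 by $22,100, which is 45 full-or-partial $500 increments; reduction = 45 × $250 = $11,250, leaving $39,375. Disability Support Credit: $310,500 is at or below the $321,000 threshold, so the full $7,700 applies. total $39,375 + $7,700 = $47,075
Difference: |$23,214 − $47,075| = $23,861.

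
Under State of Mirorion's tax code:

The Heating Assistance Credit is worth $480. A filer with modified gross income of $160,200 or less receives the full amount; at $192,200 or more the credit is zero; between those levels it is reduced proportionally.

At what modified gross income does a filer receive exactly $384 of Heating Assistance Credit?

$166,600

$384 is 384/480 of the full $480, so 96/480 of the $32,000 range has been used: income = $160,200 + $32,000 × 96/480 = $166,600.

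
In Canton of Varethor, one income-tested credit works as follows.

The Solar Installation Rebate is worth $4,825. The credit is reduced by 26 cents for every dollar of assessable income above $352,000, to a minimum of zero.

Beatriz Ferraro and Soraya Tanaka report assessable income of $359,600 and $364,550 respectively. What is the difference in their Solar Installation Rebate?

Beatriz ($359,600): Solar Installation Rebate: 26% of the $7,600 excess over $352,000 is $1,976; credit = $4,825 − $1,976 = $2,849.
Soraya ($364,550): Solar Installation Rebate: 26% of the $12,550 excess over $352,000 is $3,263; credit = $4,825 − $3,263 = $1,562.
Difference: |$2,849 − $1,562| = $1,287.

$1,287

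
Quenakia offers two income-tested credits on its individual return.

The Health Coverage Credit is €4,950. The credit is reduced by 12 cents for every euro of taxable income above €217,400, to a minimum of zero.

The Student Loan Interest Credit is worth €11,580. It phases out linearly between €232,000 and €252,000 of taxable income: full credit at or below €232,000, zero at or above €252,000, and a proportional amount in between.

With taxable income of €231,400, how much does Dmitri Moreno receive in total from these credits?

Health Coverage Credit: 12% of the €14,000 excess over €217,400 is €1,680; credit = €4,950 − €1,680 = €3,270.
Student Loan Interest Credit: €231,400 is at or below the €232,000 threshold, so the full €11,580 applies.
Total: €3,270 + €11,580 = €14,850.

€14,850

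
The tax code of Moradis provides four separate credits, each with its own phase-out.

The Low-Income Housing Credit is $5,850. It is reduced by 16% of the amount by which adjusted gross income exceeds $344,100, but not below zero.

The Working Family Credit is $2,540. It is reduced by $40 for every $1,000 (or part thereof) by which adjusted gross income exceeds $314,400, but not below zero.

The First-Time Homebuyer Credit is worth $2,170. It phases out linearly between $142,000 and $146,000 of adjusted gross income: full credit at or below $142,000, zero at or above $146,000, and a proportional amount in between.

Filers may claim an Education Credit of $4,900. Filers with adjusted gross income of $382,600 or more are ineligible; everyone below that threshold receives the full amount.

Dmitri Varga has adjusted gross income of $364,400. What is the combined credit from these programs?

Low-Income Housing Credit: 16% of the $20,300 excess over $344,100 is $3,248; credit = $5,850 − $3,248 = $2,602.
Working Family Credit: income exceeds $314,400 by $50,000, which is 50 full-or-partial $1,000 increments; reduction = 50 × $40 = $2,000, leaving $540.
First-Time Homebuyer Credit: $364,400 is at or above $146,000, so the credit is $0.
Education Credit: $364,400 is below the $382,600 cutoff, so the full $4,900 applies.
Total: $2,602 + $540 + $0 + $4,900 = $8,042.

$8,042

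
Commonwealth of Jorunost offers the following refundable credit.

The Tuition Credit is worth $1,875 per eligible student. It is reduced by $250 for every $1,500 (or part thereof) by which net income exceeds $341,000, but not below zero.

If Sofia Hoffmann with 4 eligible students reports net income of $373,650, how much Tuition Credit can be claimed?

$2,000

Tuition Credit: base = 4 × $1,875 = $7,500. income exceeds $341,000 by $32,650, which is 22 full-or-partial $1,500 increments; reduction = 22 × $250 = $5,500, leaving $2,000.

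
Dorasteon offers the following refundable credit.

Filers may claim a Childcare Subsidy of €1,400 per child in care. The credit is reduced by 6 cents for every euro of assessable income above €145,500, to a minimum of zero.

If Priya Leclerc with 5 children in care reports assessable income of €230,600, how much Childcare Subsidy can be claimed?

Childcare Subsidy: base = 5 × €1,400 = €7,000. 6% of the €85,100 excess over €145,500 is €5,106; credit = €7,000 − €5,106 = €1,894.

€1,894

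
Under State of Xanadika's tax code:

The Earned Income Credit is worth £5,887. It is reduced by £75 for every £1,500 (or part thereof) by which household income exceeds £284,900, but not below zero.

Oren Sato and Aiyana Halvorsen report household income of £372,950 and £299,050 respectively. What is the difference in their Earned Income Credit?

Oren (£372,950): Earned Income Credit: income exceeds £284,900 by £88,050, which is 59 full-or-partial £1,500 increments; reduction = 59 × £75 = £4,425, leaving £1,462.
Aiyana (£299,050): Earned Income Credit: income exceeds £284,900 by £14,150, which is 10 full-or-partial £1,500 increments; reduction = 10 × £75 = £750, leaving £5,137.
Difference: |£1,462 − £5,137| = £3,675.

£3,675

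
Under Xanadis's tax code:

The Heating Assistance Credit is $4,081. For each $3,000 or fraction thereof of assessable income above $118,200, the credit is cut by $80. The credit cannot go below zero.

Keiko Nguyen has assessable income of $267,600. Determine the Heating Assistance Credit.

$81

Heating Assistance Credit: income exceeds $118,200 by $149,400, which is 50 full-or-partial $3,000 increments; reduction = 50 × $80 = $4,000, leaving $81.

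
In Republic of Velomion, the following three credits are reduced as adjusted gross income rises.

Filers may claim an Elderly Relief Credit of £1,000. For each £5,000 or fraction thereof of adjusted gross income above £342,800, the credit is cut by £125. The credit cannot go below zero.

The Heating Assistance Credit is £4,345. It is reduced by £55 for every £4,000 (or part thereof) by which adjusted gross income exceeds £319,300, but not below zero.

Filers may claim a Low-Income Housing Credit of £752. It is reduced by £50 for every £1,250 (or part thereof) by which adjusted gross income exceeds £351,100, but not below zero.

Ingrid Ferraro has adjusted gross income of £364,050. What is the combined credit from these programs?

£4,262

Elderly Relief Credit: income exceeds £342,800 by £21,250, which is 5 full-or-partial £5,000 increments; reduction = 5 × £125 = £625, leaving £375.
Heating Assistance Credit: income exceeds £319,300 by £44,750, which is 12 full-or-partial £4,000 increments; reduction = 12 × £55 = £660, leaving £3,685.
Low-Income Housing Credit: income exceeds £351,100 by £12,950, which is 11 full-or-partial £1,250 increments; reduction = 11 × £50 = £550, leaving £202.
Total: £375 + £3,685 + £202 = £4,262.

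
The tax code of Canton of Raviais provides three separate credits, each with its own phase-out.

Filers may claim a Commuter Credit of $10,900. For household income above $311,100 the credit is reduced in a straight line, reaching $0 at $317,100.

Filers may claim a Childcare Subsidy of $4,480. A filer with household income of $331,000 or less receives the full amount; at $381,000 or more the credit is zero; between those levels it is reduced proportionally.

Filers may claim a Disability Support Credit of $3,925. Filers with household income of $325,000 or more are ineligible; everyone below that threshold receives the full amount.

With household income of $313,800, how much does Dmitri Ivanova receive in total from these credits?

Commuter Credit: $313,800 is $2,700 into a $6,000 phase-out range, leaving 3,300/6,000 of the credit: $10,900 × 3,300/6,000 = $5,995.
Childcare Subsidy: $313,800 is at or below the $331,000 threshold, so the full $4,480 applies.
Disability Support Credit: $313,800 is below the $325,000 cutoff, so the full $3,925 applies.
Total: $5,995 + $4,480 + $3,925 = $14,400.

$14,400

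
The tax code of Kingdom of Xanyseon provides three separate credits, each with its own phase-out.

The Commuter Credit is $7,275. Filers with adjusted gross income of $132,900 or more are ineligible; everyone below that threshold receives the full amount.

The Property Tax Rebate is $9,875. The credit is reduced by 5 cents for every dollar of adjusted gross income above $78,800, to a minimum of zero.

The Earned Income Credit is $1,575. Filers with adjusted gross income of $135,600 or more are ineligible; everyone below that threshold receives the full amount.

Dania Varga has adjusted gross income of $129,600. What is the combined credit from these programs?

$16,185

Commuter Credit: $129,600 is below the $132,900 cutoff, so the full $7,275 applies.
Property Tax Rebate: 5% of the $50,800 excess over $78,800 is $2,540; credit = $9,875 − $2,540 = $7,335.
Earned Income Credit: $129,600 is below the $135,600 cutoff, so the full $1,575 applies.
Total: $7,275 + $7,335 + $1,575 = $16,185.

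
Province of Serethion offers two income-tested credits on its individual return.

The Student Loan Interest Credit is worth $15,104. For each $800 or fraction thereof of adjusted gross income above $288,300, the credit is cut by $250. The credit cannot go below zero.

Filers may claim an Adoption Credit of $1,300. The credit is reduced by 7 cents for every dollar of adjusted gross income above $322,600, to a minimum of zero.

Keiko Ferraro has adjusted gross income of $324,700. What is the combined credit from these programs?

$4,757

Student Loan Interest Credit: income exceeds $288,300 by $36,400, which is 46 full-or-partial $800 increments; reduction = 46 × $250 = $11,500, leaving $3,604.
Adoption Credit: 7% of the $2,100 excess over $322,600 is $147; credit = $1,300 − $147 = $1,153.
Total: $3,604 + $1,153 = $4,757.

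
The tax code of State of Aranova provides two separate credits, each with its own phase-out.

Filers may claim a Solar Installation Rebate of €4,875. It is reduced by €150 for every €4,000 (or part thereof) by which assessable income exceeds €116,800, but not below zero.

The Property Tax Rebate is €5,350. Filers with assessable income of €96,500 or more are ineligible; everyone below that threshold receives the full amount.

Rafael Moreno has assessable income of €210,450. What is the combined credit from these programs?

Solar Installation Rebate: income exceeds €116,800 by €93,650, which is 24 full-or-partial €4,000 increments; reduction = 24 × €150 = €3,600, leaving €1,275.
Property Tax Rebate: €210,450 meets or exceeds the €96,500 cutoff, so the credit is €0.
Total: €1,275 + €0 = €1,275.

€1,275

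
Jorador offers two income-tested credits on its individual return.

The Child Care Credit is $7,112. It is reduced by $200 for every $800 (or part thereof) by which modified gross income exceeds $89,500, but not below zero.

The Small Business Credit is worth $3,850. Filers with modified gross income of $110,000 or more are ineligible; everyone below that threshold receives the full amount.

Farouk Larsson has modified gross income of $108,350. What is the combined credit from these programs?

Child Care Credit: income exceeds $89,500 by $18,850, which is 24 full-or-partial $800 increments; reduction = 24 × $200 = $4,800, leaving $2,312.
Small Business Credit: $108,350 is below the $110,000 cutoff, so the full $3,850 applies.
Total: $2,312 + $3,850 = $6,162.

$6,162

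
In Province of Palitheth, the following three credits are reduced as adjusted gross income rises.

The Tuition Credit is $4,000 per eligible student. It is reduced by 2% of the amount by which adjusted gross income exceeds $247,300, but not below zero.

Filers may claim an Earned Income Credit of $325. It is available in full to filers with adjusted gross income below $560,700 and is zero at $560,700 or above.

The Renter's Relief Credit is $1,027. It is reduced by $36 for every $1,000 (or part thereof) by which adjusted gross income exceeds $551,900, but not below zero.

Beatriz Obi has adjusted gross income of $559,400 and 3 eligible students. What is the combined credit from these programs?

$6,822

Tuition Credit: base = 3 × $4,000 = $12,000. 2% of the $312,100 excess over $247,300 is $6,242; credit = $12,000 − $6,242 = $5,758.
Earned Income Credit: $559,400 is below the $560,700 cutoff, so the full $325 applies.
Renter's Relief Credit: income exceeds $551,900 by $7,500, which is 8 full-or-partial $1,000 increments; reduction = 8 × $36 = $288, leaving $739.
Total: $5,758 + $325 + $739 = $6,822.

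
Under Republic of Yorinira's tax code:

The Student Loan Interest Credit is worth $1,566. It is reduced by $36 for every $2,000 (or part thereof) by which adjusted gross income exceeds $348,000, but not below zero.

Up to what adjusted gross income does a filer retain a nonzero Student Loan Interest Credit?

$434,000

After 43 increments the reduction is 43 × $36 = $1,548, leaving $18; one more increment wipes it out. Increment 43 ends at excess 43 × $2,000 = $86,000, so the highest qualifying income is $348,000 + $86,000 = $434,000.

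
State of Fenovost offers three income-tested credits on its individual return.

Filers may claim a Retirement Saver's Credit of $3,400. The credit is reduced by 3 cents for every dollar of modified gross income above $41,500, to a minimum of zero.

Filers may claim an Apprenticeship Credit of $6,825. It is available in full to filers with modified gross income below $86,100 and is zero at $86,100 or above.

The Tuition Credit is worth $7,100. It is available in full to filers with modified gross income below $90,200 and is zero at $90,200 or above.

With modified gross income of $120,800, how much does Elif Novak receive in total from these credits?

Retirement Saver's Credit: 3% of the $79,300 excess over $41,500 is $2,379; credit = $3,400 − $2,379 = $1,021.
Apprenticeship Credit: $120,800 meets or exceeds the $86,100 cutoff, so the credit is $0.
Tuition Credit: $120,800 meets or exceeds the $90,200 cutoff, so the credit is $0.
Total: $1,021 + $0 + $0 = $1,021.

$1,021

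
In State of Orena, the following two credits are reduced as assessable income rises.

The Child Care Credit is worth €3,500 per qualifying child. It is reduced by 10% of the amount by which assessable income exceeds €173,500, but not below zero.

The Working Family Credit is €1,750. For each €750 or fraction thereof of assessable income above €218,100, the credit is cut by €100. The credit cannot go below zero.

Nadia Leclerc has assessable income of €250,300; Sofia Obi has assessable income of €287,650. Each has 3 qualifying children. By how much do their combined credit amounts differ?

€2,820

Nadia (€250,300): Child Care Credit: base = 3 × €3,500 = €10,500. 10% of the €76,800 excess over €173,500 is €7,680; credit = €10,500 − €7,680 = €2,820. Working Family Credit: income exceeds €218,100 by €32,200 → 43 increments × €100 = €4,300 ≥ base, so the credit is €0. total €2,820 + €0 = €2,820
Sofia (€287,650): Child Care Credit: base = 3 × €3,500 = €10,500. 10% of the €114,150 excess over €173,500 is €11,415 ≥ base, so the credit is €0. Working Family Credit: income exceeds €218,100 by €69,550 → 93 increments × €100 = €9,300 ≥ base, so the credit is €0. total €0 + €0 = €0
Difference: |€2,820 − €0| = €2,820.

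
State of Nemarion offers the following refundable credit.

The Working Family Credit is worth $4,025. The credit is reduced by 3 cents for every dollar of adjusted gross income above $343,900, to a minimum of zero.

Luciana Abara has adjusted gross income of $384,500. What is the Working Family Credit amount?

Working Family Credit: 3% of the $40,600 excess over $343,900 is $1,218; credit = $4,025 − $1,218 = $2,807.

$2,807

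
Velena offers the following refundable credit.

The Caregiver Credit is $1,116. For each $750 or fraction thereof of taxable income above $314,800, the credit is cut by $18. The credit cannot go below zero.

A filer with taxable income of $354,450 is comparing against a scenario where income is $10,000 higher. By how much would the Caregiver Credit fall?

At $354,450 — income exceeds $314,800 by $39,650, which is 53 full-or-partial $750 increments; reduction = 53 × $18 = $954, leaving $162.
At $364,450 — income exceeds $314,800 by $49,650 → 67 increments × $18 = $1,206 ≥ base, so the credit is $0.
Lost: $162 − $0 = $162.

$162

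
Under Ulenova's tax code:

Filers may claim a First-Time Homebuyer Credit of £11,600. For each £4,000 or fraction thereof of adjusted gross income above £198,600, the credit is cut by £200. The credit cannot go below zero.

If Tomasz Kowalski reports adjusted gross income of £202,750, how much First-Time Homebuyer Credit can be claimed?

First-Time Homebuyer Credit: income exceeds £198,600 by £4,150, which is 2 full-or-partial £4,000 increments; reduction = 2 × £200 = £400, leaving £11,200.

£11,200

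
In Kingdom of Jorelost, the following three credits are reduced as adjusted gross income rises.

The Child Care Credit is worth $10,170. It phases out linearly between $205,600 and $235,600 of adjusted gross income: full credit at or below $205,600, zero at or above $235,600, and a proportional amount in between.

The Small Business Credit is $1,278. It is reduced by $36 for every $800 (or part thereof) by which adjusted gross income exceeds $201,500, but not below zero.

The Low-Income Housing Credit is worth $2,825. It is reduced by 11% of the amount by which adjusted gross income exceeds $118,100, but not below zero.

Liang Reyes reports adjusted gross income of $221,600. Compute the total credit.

Child Care Credit: $221,600 is $16,000 into a $30,000 phase-out range, leaving 14,000/30,000 of the credit: $10,170 × 14,000/30,000 = $4,746.
Small Business Credit: income exceeds $201,500 by $20,100, which is 26 full-or-partial $800 increments; reduction = 26 × $36 = $936, leaving $342.
Low-Income Housing Credit: 11% of the $103,500 excess over $118,100 is $11,385 ≥ base, so the credit is $0.
Total: $4,746 + $342 + $0 = $5,088.

$5,088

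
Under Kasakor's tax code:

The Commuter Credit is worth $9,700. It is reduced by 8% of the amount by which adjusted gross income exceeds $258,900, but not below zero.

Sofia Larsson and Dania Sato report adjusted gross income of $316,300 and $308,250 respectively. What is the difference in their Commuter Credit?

Sofia ($316,300): Commuter Credit: 8% of the $57,400 excess over $258,900 is $4,592; credit = $9,700 − $4,592 = $5,108.
Dania ($308,250): Commuter Credit: 8% of the $49,350 excess over $258,900 is $3,948; credit = $9,700 − $3,948 = $5,752.
Difference: |$5,108 − $5,752| = $644.

$644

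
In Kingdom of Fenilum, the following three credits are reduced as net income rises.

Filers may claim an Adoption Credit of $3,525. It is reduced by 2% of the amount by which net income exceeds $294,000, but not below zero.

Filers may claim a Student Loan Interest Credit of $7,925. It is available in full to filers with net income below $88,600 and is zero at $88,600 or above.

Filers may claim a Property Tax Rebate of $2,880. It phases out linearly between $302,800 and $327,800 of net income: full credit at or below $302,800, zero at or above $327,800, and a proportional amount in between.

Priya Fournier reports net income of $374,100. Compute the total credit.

$1,923

Adoption Credit: 2% of the $80,100 excess over $294,000 is $1,602; credit = $3,525 − $1,602 = $1,923.
Student Loan Interest Credit: $374,100 meets or exceeds the $88,600 cutoff, so the credit is $0.
Property Tax Rebate: $374,100 is at or above $327,800, so the credit is $0.
Total: $1,923 + $0 + $0 = $1,923.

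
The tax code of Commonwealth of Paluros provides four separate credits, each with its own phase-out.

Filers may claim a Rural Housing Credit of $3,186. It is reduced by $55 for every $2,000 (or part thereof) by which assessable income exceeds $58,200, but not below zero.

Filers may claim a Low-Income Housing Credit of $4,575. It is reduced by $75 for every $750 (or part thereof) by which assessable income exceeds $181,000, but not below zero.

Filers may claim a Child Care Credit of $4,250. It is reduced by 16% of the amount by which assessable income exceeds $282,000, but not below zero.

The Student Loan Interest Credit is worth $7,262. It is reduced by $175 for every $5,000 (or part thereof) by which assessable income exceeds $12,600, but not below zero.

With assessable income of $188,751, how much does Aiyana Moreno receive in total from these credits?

$8,962

Rural Housing Credit: income exceeds $58,200 by $130,551 → 66 increments × $55 = $3,630 ≥ base, so the credit is $0.
Low-Income Housing Credit: income exceeds $181,000 by $7,751, which is 11 full-or-partial $750 increments; reduction = 11 × $75 = $825, leaving $3,750.
Child Care Credit: $188,751 is at or below the $282,000 threshold, so the full $4,250 applies.
Student Loan Interest Credit: income exceeds $12,600 by $176,151, which is 36 full-or-partial $5,000 increments; reduction = 36 × $175 = $6,300, leaving $962.
Total: $0 + $3,750 + $4,250 + $962 = $8,962.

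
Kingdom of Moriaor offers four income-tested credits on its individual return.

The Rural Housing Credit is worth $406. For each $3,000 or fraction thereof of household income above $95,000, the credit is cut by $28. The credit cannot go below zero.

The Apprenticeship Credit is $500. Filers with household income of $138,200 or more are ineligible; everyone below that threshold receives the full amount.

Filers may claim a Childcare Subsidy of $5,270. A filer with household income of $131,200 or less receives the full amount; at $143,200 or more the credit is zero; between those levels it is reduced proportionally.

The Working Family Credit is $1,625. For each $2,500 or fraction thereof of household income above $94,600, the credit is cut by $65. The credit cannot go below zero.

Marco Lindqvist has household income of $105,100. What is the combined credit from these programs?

$7,364

Rural Housing Credit: income exceeds $95,000 by $10,100, which is 4 full-or-partial $3,000 increments; reduction = 4 × $28 = $112, leaving $294.
Apprenticeship Credit: $105,100 is below the $138,200 cutoff, so the full $500 applies.
Childcare Subsidy: $105,100 is at or below the $131,200 threshold, so the full $5,270 applies.
Working Family Credit: income exceeds $94,600 by $10,500, which is 5 full-or-partial $2,500 increments; reduction = 5 × $65 = $325, leaving $1,300.
Total: $294 + $500 + $5,270 + $1,300 = $7,364.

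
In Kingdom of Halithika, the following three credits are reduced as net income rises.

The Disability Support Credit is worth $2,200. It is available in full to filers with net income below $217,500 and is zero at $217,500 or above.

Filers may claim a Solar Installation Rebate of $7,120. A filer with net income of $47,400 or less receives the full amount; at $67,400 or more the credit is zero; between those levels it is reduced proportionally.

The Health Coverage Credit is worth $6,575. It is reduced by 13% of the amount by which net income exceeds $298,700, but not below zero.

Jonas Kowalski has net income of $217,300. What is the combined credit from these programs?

$8,775

Disability Support Credit: $217,300 is below the $217,500 cutoff, so the full $2,200 applies.
Solar Installation Rebate: $217,300 is at or above $67,400, so the credit is $0.
Health Coverage Credit: $217,300 is at or below the $298,700 threshold, so the full $6,575 applies.
Total: $2,200 + $0 + $6,575 = $8,775.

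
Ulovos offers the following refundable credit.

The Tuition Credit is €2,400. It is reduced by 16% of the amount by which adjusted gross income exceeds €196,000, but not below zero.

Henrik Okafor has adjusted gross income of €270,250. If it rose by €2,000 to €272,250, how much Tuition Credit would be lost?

€0

At €270,250 — 16% of the €74,250 excess over €196,000 is €11,880 ≥ base, so the credit is €0.
At €272,250 — 16% of the €76,250 excess over €196,000 is €12,200 ≥ base, so the credit is €0.
Lost: €0 − €0 = €0.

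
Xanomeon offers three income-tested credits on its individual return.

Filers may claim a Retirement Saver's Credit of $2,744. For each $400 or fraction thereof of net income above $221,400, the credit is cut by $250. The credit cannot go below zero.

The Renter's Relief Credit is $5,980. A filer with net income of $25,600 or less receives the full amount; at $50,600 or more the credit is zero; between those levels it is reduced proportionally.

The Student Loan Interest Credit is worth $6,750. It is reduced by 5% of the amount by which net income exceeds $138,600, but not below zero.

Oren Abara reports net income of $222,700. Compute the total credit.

$4,289

Retirement Saver's Credit: income exceeds $221,400 by $1,300, which is 4 full-or-partial $400 increments; reduction = 4 × $250 = $1,000, leaving $1,744.
Renter's Relief Credit: $222,700 is at or above $50,600, so the credit is $0.
Student Loan Interest Credit: 5% of the $84,100 excess over $138,600 is $4,205; credit = $6,750 − $4,205 = $2,545.
Total: $1,744 + $0 + $2,545 = $4,289.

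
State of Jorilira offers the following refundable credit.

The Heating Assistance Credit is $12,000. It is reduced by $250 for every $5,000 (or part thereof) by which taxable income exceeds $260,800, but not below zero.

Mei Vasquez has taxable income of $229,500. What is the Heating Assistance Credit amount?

$12,000

Heating Assistance Credit: $229,500 is at or below the $260,800 threshold, so the full $12,000 applies.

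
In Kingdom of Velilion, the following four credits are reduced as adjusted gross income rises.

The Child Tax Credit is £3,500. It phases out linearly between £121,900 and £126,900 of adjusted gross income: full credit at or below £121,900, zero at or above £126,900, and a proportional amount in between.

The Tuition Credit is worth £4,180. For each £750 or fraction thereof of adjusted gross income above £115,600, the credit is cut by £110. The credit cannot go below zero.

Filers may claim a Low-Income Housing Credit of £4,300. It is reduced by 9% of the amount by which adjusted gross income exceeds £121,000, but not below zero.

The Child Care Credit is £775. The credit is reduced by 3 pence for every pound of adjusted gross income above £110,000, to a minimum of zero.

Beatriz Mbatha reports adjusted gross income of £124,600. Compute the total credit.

£8,783

Child Tax Credit: £124,600 is £2,700 into a £5,000 phase-out range, leaving 2,300/5,000 of the credit: £3,500 × 2,300/5,000 = £1,610.
Tuition Credit: income exceeds £115,600 by £9,000, which is 12 full-or-partial £750 increments; reduction = 12 × £110 = £1,320, leaving £2,860.
Low-Income Housing Credit: 9% of the £3,600 excess over £121,000 is £324; credit = £4,300 − £324 = £3,976.
Child Care Credit: 3% of the £14,600 excess over £110,000 is £438; credit = £775 − £438 = £337.
Total: £1,610 + £2,860 + £3,976 + £337 = £8,783.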